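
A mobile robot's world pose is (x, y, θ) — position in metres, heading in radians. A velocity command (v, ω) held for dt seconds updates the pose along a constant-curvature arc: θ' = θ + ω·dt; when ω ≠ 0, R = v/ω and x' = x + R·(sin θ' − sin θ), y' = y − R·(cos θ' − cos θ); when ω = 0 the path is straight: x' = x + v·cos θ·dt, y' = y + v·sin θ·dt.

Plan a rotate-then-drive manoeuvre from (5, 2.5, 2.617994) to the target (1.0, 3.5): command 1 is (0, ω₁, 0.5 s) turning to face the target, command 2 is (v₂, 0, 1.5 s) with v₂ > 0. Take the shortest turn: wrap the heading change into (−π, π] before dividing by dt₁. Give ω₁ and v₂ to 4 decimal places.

ω₁ = 0.5572, v₂ = 2.7487

heading to target = atan2(3.5−2.5, 1−5) = 2.8966
Δθ = wrap(2.8966 − 2.6180) = 0.2786; ω₁ = Δθ/dt₁ = 0.5572
distance = √((1−5)² + (3.5−2.5)²) = 4.1231; v₂ = distance/dt₂ = 2.7487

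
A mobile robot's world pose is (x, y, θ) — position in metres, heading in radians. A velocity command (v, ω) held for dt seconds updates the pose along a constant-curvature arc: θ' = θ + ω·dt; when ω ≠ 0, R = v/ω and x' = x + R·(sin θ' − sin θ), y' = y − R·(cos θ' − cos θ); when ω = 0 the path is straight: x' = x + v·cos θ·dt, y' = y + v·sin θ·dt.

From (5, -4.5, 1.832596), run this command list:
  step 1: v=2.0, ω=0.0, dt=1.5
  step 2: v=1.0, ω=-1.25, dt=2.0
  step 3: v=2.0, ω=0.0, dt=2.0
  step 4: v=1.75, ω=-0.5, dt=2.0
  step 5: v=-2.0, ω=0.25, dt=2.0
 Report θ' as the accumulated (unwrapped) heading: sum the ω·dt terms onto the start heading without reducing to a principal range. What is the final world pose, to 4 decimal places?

step 1: θ'=1.8326 (straight) → pose (4.2235, -1.6022, 1.8326)
step 2: θ'=-0.6674 (R=-0.8000) → pose (5.4914, -0.7668, -0.6674)
step 3: θ'=-0.6674 (straight) → pose (8.6332, -3.2426, -0.6674)
step 4: θ'=-1.6674 (R=-3.5000) → pose (9.9505, -6.3292, -1.6674)
step 5: θ'=-1.1674 (R=-8.0000) → pose (9.3457, -2.4172, -1.1674)

(9.3457, -2.4172, -1.1674)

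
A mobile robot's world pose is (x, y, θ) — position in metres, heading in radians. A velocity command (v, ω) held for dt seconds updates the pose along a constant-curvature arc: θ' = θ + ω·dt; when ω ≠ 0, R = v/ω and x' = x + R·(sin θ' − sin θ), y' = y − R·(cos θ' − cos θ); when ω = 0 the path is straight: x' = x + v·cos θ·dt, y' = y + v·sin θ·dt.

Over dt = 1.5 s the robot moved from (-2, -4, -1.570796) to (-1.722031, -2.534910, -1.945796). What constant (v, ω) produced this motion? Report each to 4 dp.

v = -1.0000, ω = -0.2500

Δθ = -1.945796 − -1.570796 = -0.375000
ω = Δθ/dt = -0.375000/1.5 = -0.2500
R = −Δy/(cos θ' − cos θ) = 4.0000
v = R·ω = 4.0000·-0.2500 = -1.0000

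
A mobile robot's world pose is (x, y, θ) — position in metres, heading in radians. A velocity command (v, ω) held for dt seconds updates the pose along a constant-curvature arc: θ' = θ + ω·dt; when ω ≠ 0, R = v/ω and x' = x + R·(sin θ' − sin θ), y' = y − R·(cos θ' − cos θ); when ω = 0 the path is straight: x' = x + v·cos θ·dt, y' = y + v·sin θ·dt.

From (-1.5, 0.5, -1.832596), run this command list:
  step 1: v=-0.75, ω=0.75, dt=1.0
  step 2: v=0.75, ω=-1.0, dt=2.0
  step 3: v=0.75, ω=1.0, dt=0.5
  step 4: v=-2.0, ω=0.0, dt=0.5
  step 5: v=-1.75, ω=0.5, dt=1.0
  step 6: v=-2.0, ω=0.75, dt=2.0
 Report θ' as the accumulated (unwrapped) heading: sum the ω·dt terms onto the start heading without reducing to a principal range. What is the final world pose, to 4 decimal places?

(-1.3691, 5.3308, -0.5826)

step 1: θ'=-1.0826 (R=-1.0000) → pose (-1.5827, 1.2279, -1.0826)
step 2: θ'=-3.0826 (R=-0.7500) → pose (-2.2009, 0.1274, -3.0826)
step 3: θ'=-2.5826 (R=0.7500) → pose (-2.5544, 0.0145, -2.5826)
step 4: θ'=-2.5826 (straight) → pose (-1.7067, 0.5449, -2.5826)
step 5: θ'=-2.0826 (R=-3.5000) → pose (-0.5113, 1.7980, -2.0826)
step 6: θ'=-0.5826 (R=-2.6667) → pose (-1.3691, 5.3308, -0.5826)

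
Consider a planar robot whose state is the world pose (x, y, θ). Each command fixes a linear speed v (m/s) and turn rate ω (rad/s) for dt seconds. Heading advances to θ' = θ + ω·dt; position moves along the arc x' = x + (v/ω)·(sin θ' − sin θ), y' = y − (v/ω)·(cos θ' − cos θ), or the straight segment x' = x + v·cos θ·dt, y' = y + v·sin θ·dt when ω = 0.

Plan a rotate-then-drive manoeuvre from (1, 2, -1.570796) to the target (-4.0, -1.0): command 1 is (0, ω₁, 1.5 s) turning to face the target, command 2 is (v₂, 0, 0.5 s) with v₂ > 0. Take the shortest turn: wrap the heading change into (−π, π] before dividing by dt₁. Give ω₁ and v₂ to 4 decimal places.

heading to target = atan2(-1−2, -4−1) = -2.6012
Δθ = wrap(-2.6012 − -1.5708) = -1.0304; ω₁ = Δθ/dt₁ = -0.6869
distance = √((-4−1)² + (-1−2)²) = 5.8310; v₂ = distance/dt₂ = 11.6619

ω₁ = -0.6869, v₂ = 11.6619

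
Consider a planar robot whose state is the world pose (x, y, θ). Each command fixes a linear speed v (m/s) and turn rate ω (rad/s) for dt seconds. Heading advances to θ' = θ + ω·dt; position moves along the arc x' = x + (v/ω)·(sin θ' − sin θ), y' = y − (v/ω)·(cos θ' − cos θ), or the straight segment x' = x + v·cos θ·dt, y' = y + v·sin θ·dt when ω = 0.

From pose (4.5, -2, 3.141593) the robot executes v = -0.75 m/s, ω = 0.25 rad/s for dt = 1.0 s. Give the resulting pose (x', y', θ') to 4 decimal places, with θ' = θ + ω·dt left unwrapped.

θ' = 3.1416 + 0.25·1.0 = 3.3916
R = v/ω = -0.75/0.25 = -3.0000
x' = 4.5 + -3.0000·(sin 3.3916 − sin 3.1416) = 5.2422
y' = -2 − -3.0000·(cos 3.3916 − cos 3.1416) = -1.9067

(5.2422, -1.9067, 3.3916)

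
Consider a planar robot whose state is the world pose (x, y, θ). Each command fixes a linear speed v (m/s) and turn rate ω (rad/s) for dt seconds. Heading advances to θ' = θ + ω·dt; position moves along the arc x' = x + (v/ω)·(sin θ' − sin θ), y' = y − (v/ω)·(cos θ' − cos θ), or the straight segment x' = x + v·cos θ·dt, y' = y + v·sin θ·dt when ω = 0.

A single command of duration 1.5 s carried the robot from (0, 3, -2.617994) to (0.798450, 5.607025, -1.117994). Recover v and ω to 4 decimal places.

Δθ = -1.117994 − -2.617994 = 1.500000
ω = Δθ/dt = 1.500000/1.5 = 1.0000
R = −Δy/(cos θ' − cos θ) = -2.0000
v = R·ω = -2.0000·1.0000 = -2.0000

v = -2.0000, ω = 1.0000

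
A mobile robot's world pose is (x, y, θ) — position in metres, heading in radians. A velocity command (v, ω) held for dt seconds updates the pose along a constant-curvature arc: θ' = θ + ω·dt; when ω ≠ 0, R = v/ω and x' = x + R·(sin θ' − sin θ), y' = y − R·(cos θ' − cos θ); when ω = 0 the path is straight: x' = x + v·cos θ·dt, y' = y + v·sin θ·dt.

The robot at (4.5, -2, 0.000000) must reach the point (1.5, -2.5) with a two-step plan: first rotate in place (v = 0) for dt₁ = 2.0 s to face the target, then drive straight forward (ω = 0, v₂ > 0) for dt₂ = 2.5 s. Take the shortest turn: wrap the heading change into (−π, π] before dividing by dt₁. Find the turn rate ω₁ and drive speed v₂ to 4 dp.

heading to target = atan2(-2.5−-2, 1.5−4.5) = -2.9764
Δθ = wrap(-2.9764 − 0.0000) = -2.9764; ω₁ = Δθ/dt₁ = -1.4882
distance = √((1.5−4.5)² + (-2.5−-2)²) = 3.0414; v₂ = distance/dt₂ = 1.2166

ω₁ = -1.4882, v₂ = 1.2166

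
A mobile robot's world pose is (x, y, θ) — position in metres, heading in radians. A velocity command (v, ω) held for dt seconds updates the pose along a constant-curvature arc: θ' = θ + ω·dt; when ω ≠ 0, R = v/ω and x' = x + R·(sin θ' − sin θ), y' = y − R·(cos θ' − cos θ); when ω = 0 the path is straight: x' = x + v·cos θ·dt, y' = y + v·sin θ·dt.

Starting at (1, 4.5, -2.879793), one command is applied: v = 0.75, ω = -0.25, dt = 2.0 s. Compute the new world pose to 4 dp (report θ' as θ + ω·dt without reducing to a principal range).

(-0.4843, 4.4825, -3.3798)

θ' = -2.8798 + -0.25·2.0 = -3.3798
R = v/ω = 0.75/-0.25 = -3.0000
x' = 1 + -3.0000·(sin -3.3798 − sin -2.8798) = -0.4843
y' = 4.5 − -3.0000·(cos -3.3798 − cos -2.8798) = 4.4825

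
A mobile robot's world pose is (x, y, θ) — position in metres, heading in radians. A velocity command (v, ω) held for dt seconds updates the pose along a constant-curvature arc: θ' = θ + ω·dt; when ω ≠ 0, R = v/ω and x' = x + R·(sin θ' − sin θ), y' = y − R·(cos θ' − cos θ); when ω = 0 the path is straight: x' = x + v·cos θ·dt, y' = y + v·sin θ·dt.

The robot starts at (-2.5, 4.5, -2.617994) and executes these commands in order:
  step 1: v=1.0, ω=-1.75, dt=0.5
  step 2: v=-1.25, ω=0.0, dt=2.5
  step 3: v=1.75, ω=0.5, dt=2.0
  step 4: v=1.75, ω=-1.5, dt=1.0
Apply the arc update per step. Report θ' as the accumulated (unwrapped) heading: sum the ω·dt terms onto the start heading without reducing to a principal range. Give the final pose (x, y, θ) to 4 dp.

step 1: θ'=-3.4930 (R=-0.5714) → pose (-2.9824, 4.4584, -3.4930)
step 2: θ'=-3.4930 (straight) → pose (-0.0484, 3.3827, -3.4930)
step 3: θ'=-2.4930 (R=3.5000) → pose (-3.3674, 2.8858, -2.4930)
step 4: θ'=-3.9930 (R=-1.1667) → pose (-4.9497, 3.0468, -3.9930)

(-4.9497, 3.0468, -3.9930)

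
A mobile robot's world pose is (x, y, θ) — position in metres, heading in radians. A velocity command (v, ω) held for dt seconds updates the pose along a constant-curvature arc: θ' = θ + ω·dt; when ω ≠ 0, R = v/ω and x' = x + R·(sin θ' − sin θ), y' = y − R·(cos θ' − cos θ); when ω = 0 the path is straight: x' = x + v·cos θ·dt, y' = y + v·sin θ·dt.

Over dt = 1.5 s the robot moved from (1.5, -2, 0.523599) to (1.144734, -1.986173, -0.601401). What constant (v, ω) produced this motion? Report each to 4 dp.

v = -0.2500, ω = -0.7500

Δθ = -0.601401 − 0.523599 = -1.125000
ω = Δθ/dt = -1.125000/1.5 = -0.7500
R = Δx/(sin θ' − sin θ) = 0.3333
v = R·ω = 0.3333·-0.7500 = -0.2500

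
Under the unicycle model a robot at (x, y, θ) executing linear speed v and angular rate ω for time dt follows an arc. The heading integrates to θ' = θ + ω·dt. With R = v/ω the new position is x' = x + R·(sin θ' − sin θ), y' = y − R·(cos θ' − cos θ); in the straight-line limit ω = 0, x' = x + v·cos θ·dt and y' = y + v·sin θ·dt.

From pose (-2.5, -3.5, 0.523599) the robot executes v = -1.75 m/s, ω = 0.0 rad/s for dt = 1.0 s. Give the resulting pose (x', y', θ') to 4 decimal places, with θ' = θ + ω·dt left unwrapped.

θ' = 0.5236 + 0.0·1.0 = 0.5236
ω = 0 → straight: x' = -2.5 + -1.75·cos(0.5236)·1.0 = -4.0155
y' = -3.5 + -1.75·sin(0.5236)·1.0 = -4.3750

(-4.0155, -4.3750, 0.5236)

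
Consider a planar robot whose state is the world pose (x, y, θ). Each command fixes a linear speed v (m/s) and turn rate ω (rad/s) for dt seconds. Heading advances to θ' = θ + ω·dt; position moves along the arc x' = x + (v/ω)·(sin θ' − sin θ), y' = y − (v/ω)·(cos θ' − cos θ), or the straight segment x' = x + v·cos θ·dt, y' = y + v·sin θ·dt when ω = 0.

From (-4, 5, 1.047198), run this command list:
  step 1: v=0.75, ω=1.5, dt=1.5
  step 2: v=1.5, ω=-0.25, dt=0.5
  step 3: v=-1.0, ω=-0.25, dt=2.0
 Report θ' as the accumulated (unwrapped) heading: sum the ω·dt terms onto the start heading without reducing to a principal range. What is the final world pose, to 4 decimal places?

step 1: θ'=3.2972 (R=0.5000) → pose (-4.5105, 5.7440, 3.2972)
step 2: θ'=3.1722 (R=-6.0000) → pose (-5.2568, 5.6743, 3.1722)
step 3: θ'=2.6722 (R=4.0000) → pose (-3.3250, 5.2435, 2.6722)

(-3.3250, 5.2435, 2.6722)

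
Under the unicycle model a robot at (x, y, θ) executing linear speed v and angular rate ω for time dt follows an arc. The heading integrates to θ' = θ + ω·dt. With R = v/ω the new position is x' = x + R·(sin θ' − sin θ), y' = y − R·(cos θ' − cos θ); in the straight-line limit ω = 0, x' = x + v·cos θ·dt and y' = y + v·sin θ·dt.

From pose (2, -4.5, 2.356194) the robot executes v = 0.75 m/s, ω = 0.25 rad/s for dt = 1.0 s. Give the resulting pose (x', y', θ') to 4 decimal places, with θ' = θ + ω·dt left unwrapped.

θ' = 2.3562 + 0.25·1.0 = 2.6062
R = v/ω = 0.75/0.25 = 3.0000
x' = 2 + 3.0000·(sin 2.6062 − sin 2.3562) = 1.4092
y' = -4.5 − 3.0000·(cos 2.6062 − cos 2.3562) = -4.0411

(1.4092, -4.0411, 2.6062)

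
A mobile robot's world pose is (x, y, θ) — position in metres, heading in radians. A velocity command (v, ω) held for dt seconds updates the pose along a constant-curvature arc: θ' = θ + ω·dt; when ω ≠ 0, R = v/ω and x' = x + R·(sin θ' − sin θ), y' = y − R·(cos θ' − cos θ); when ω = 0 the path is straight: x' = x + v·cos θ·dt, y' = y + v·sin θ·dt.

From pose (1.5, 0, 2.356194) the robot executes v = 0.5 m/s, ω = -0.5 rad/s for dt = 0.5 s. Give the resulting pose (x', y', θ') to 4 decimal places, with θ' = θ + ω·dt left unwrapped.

θ' = 2.3562 + -0.5·0.5 = 2.1062
R = v/ω = 0.5/-0.5 = -1.0000
x' = 1.5 + -1.0000·(sin 2.1062 − sin 2.3562) = 1.3470
y' = 0 − -1.0000·(cos 2.1062 − cos 2.3562) = 0.1969

(1.3470, 0.1969, 2.1062)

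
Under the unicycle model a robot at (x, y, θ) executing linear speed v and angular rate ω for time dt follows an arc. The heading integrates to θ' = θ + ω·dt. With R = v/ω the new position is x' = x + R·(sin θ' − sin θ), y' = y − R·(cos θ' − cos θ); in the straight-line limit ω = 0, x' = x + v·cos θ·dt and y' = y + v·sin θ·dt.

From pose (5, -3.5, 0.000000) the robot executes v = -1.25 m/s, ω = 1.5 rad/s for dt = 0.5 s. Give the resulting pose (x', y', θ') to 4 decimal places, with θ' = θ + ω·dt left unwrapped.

θ' = 0.0000 + 1.5·0.5 = 0.7500
R = v/ω = -1.25/1.5 = -0.8333
x' = 5 + -0.8333·(sin 0.7500 − sin 0.0000) = 4.4320
y' = -3.5 − -0.8333·(cos 0.7500 − cos 0.0000) = -3.7236

(4.4320, -3.7236, 0.7500)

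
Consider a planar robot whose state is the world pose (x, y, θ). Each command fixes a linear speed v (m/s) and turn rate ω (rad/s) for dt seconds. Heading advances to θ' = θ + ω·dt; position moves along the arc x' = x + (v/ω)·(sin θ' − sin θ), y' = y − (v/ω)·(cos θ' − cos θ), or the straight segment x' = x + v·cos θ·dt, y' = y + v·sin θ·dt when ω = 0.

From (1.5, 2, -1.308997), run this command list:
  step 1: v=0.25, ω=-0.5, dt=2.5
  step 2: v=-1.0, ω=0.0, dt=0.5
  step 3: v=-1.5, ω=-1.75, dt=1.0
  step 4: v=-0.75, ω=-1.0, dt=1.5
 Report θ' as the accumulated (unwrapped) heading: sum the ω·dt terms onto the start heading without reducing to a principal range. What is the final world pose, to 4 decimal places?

(2.6223, 0.3872, -5.8090)

step 1: θ'=-2.5590 (R=-0.5000) → pose (1.2921, 1.4531, -2.5590)
step 2: θ'=-2.5590 (straight) → pose (1.7097, 1.7282, -2.5590)
step 3: θ'=-4.3090 (R=0.8571) → pose (2.9696, 1.3489, -4.3090)
step 4: θ'=-5.8090 (R=0.7500) → pose (2.6223, 0.3872, -5.8090)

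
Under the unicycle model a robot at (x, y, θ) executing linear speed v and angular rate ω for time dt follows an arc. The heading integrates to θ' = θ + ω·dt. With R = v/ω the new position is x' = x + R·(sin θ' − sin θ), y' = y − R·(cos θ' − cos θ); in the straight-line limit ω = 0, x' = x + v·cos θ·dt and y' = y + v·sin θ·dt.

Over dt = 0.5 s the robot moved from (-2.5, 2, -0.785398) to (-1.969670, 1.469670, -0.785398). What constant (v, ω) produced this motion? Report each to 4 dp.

Δθ = -0.785398 − -0.785398 = 0.000000
ω = Δθ/dt = 0.000000/0.5 = 0.0000
ω = 0 → v = (Δx·cos θ + Δy·sin θ)/dt = 1.5000

v = 1.5000, ω = 0.0000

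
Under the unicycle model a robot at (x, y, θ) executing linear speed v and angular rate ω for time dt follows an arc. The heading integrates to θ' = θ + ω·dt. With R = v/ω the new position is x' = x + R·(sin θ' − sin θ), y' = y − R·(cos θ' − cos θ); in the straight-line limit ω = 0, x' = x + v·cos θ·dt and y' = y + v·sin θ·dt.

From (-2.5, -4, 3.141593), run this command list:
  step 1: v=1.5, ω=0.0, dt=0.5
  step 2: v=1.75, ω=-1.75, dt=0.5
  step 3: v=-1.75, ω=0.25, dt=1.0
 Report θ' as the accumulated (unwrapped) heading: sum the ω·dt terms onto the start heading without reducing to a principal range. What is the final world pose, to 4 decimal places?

(-2.7404, -4.8308, 2.5166)

step 1: θ'=3.1416 (straight) → pose (-3.2500, -4.0000, 3.1416)
step 2: θ'=2.2666 (R=-1.0000) → pose (-4.0175, -3.6410, 2.2666)
step 3: θ'=2.5166 (R=-7.0000) → pose (-2.7404, -4.8308, 2.5166)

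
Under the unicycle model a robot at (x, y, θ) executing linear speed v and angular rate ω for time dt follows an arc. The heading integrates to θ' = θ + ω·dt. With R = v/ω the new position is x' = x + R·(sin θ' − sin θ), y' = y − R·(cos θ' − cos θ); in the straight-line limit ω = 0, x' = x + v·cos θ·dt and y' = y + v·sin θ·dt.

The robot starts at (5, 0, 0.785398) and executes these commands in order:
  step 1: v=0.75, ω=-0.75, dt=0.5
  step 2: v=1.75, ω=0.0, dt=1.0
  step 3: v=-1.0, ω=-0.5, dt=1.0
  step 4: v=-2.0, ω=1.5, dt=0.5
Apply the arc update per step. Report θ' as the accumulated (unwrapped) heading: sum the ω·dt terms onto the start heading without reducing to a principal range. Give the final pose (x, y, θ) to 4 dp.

(4.9987, 0.4750, 0.6604)

step 1: θ'=0.4104 (R=-1.0000) → pose (5.3081, 0.2099, 0.4104)
step 2: θ'=0.4104 (straight) → pose (6.9128, 0.9081, 0.4104)
step 3: θ'=-0.0896 (R=2.0000) → pose (5.9359, 0.7500, -0.0896)
step 4: θ'=0.6604 (R=-1.3333) → pose (4.9987, 0.4750, 0.6604)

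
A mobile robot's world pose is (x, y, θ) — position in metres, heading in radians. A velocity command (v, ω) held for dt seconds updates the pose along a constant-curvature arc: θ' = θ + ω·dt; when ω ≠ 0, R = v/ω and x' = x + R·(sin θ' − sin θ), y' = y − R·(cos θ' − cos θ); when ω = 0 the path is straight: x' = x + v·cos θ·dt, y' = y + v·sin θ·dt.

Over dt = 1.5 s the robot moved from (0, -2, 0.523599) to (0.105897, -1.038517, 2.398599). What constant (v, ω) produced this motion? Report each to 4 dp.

v = 0.7500, ω = 1.2500

Δθ = 2.398599 − 0.523599 = 1.875000
ω = Δθ/dt = 1.875000/1.5 = 1.2500
R = −Δy/(cos θ' − cos θ) = 0.6000
v = R·ω = 0.6000·1.2500 = 0.7500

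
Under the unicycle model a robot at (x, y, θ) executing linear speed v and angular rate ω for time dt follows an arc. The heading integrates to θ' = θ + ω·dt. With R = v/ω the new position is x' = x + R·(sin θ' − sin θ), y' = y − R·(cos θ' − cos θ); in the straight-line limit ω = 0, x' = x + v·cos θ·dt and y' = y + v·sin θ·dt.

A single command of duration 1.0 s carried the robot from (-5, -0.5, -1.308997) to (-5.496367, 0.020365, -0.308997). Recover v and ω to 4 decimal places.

v = -0.7500, ω = 1.0000

Δθ = -0.308997 − -1.308997 = 1.000000
ω = Δθ/dt = 1.000000/1.0 = 1.0000
R = −Δy/(cos θ' − cos θ) = -0.7500
v = R·ω = -0.7500·1.0000 = -0.7500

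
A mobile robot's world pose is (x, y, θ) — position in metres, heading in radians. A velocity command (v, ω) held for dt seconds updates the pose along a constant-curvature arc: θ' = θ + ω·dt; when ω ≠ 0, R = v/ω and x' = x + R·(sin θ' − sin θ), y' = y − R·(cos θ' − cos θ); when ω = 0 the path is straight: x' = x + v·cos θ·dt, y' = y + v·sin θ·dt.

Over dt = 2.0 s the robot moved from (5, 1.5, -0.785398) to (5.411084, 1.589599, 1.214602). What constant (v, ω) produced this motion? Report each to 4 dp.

v = 0.2500, ω = 1.0000

Δθ = 1.214602 − -0.785398 = 2.000000
ω = Δθ/dt = 2.000000/2.0 = 1.0000
R = Δx/(sin θ' − sin θ) = 0.2500
v = R·ω = 0.2500·1.0000 = 0.2500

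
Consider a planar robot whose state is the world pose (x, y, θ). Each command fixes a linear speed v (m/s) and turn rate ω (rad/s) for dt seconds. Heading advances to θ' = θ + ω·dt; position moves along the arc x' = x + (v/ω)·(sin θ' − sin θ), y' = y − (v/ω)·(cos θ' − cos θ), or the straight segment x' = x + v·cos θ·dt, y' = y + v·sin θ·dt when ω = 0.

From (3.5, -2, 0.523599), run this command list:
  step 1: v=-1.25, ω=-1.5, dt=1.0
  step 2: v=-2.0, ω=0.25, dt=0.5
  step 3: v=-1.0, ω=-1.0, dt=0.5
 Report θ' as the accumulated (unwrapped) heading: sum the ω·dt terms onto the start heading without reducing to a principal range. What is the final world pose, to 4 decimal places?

step 1: θ'=-0.9764 (R=0.8333) → pose (2.3929, -1.7450, -0.9764)
step 2: θ'=-0.8514 (R=-8.0000) → pose (1.7827, -0.9536, -0.8514)
step 3: θ'=-1.3514 (R=1.0000) → pose (1.5588, -0.5123, -1.3514)

(1.5588, -0.5123, -1.3514)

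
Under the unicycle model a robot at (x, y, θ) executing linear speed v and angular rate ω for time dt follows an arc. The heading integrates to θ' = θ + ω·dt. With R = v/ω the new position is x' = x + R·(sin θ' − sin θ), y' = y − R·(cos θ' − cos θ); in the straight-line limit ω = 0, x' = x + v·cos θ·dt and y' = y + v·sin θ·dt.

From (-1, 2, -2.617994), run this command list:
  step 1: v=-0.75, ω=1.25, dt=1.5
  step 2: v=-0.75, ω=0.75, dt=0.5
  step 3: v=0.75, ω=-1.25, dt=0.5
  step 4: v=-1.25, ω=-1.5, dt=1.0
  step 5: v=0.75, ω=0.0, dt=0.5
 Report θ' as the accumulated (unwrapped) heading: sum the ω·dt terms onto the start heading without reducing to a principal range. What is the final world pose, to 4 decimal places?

(-1.0283, 3.8187, -2.4930)

step 1: θ'=-0.7430 (R=-0.6000) → pose (-0.8941, 2.9615, -0.7430)
step 2: θ'=-0.3680 (R=-1.0000) → pose (-1.2109, 3.1581, -0.3680)
step 3: θ'=-0.9930 (R=-0.6000) → pose (-0.9241, 2.9260, -0.9930)
step 4: θ'=-2.4930 (R=0.8333) → pose (-0.7294, 4.0452, -2.4930)
step 5: θ'=-2.4930 (straight) → pose (-1.0283, 3.8187, -2.4930)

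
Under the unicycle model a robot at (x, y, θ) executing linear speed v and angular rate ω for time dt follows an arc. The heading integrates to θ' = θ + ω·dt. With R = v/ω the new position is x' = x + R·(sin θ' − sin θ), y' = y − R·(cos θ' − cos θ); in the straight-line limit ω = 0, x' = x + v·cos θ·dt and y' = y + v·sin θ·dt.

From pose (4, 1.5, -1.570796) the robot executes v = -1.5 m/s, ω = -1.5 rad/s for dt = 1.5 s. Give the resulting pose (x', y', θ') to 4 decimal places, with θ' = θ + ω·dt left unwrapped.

θ' = -1.5708 + -1.5·1.5 = -3.8208
R = v/ω = -1.5/-1.5 = 1.0000
x' = 4 + 1.0000·(sin -3.8208 − sin -1.5708) = 5.6282
y' = 1.5 − 1.0000·(cos -3.8208 − cos -1.5708) = 2.2781

(5.6282, 2.2781, -3.8208)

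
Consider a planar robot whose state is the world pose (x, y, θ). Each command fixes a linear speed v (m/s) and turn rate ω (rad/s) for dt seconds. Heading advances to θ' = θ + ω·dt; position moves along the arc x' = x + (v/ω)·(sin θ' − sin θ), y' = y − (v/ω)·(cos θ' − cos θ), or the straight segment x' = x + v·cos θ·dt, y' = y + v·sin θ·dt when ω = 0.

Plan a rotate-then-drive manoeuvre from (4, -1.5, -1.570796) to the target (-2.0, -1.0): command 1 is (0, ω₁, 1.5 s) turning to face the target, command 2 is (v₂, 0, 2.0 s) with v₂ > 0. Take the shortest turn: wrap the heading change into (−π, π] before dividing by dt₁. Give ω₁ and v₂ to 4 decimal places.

heading to target = atan2(-1−-1.5, -2−4) = 3.0585
Δθ = wrap(3.0585 − -1.5708) = -1.6539; ω₁ = Δθ/dt₁ = -1.1026
distance = √((-2−4)² + (-1−-1.5)²) = 6.0208; v₂ = distance/dt₂ = 3.0104

ω₁ = -1.1026, v₂ = 3.0104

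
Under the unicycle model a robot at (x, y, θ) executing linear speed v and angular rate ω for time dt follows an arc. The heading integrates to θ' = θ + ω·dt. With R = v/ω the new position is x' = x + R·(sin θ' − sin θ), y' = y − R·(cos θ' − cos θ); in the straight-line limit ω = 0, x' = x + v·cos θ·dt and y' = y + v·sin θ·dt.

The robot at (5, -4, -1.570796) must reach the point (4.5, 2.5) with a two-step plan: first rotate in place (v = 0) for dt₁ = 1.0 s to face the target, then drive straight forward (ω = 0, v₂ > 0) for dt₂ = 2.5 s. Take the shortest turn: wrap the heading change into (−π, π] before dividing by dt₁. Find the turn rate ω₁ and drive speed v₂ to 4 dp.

heading to target = atan2(2.5−-4, 4.5−5) = 1.6476
Δθ = wrap(1.6476 − -1.5708) = -3.0648; ω₁ = Δθ/dt₁ = -3.0648
distance = √((4.5−5)² + (2.5−-4)²) = 6.5192; v₂ = distance/dt₂ = 2.6077

ω₁ = -3.0648, v₂ = 2.6077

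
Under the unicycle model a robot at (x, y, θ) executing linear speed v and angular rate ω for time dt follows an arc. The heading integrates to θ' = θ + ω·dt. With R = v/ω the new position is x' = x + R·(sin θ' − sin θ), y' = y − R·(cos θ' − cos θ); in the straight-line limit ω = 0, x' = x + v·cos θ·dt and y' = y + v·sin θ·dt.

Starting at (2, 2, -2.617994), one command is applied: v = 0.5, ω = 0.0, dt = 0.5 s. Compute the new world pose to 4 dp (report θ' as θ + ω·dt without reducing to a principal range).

θ' = -2.6180 + 0.0·0.5 = -2.6180
ω = 0 → straight: x' = 2 + 0.5·cos(-2.6180)·0.5 = 1.7835
y' = 2 + 0.5·sin(-2.6180)·0.5 = 1.8750

(1.7835, 1.8750, -2.6180)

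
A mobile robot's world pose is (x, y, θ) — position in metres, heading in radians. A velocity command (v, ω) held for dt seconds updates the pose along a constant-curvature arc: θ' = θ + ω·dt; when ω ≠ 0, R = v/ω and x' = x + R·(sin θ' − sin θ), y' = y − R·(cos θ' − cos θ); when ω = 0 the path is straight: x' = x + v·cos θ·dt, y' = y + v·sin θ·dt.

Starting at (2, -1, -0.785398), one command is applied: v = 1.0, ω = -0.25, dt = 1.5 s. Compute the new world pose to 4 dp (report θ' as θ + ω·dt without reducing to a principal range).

θ' = -0.7854 + -0.25·1.5 = -1.1604
R = v/ω = 1.0/-0.25 = -4.0000
x' = 2 + -4.0000·(sin -1.1604 − sin -0.7854) = 2.8394
y' = -1 − -4.0000·(cos -1.1604 − cos -0.7854) = -2.2325

(2.8394, -2.2325, -1.1604)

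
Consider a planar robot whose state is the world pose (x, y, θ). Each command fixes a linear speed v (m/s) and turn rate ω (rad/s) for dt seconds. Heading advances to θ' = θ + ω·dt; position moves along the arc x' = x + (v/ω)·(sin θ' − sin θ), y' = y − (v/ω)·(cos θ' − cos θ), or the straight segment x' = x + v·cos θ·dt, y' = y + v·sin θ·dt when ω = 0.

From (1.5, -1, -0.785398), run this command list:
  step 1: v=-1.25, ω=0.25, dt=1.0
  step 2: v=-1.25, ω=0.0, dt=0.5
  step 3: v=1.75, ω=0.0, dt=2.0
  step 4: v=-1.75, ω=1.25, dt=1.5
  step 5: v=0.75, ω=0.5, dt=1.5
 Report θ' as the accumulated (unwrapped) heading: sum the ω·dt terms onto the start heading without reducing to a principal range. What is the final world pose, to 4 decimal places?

(0.7536, -1.4978, 2.0896)

step 1: θ'=-0.5354 (R=-5.0000) → pose (0.5154, -0.2352, -0.5354)
step 2: θ'=-0.5354 (straight) → pose (-0.0222, 0.0837, -0.5354)
step 3: θ'=-0.5354 (straight) → pose (2.9881, -1.7020, -0.5354)
step 4: θ'=1.3396 (R=-1.4000) → pose (0.9111, -2.5853, 1.3396)
step 5: θ'=2.0896 (R=1.5000) → pose (0.7536, -1.4978, 2.0896)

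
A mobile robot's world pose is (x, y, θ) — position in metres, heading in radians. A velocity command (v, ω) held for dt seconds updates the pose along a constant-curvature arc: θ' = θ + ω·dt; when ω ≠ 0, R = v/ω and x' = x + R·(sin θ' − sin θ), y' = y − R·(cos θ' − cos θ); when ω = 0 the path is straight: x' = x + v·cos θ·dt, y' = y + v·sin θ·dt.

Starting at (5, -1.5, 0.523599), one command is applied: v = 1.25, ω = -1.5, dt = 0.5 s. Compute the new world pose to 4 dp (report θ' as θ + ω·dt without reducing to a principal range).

(5.6037, -1.4096, -0.2264)

θ' = 0.5236 + -1.5·0.5 = -0.2264
R = v/ω = 1.25/-1.5 = -0.8333
x' = 5 + -0.8333·(sin -0.2264 − sin 0.5236) = 5.6037
y' = -1.5 − -0.8333·(cos -0.2264 − cos 0.5236) = -1.4096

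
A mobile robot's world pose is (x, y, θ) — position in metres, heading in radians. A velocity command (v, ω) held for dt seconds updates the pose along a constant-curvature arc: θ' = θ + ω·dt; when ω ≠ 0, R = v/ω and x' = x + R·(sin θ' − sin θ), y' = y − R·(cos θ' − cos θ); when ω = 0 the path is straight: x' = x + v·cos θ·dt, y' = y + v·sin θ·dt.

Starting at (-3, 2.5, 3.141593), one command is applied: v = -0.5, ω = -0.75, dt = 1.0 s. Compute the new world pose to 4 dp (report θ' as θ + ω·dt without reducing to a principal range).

θ' = 3.1416 + -0.75·1.0 = 2.3916
R = v/ω = -0.5/-0.75 = 0.6667
x' = -3 + 0.6667·(sin 2.3916 − sin 3.1416) = -2.5456
y' = 2.5 − 0.6667·(cos 2.3916 − cos 3.1416) = 2.3211

(-2.5456, 2.3211, 2.3916)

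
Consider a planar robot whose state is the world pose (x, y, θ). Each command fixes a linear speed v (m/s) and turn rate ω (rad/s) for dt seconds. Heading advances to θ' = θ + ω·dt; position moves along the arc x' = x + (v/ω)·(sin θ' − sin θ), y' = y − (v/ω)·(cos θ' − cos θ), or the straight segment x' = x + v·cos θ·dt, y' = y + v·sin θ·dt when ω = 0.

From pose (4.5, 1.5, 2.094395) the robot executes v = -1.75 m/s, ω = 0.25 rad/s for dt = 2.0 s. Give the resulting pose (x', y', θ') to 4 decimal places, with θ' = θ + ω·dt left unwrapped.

θ' = 2.0944 + 0.25·2.0 = 2.5944
R = v/ω = -1.75/0.25 = -7.0000
x' = 4.5 + -7.0000·(sin 2.5944 − sin 2.0944) = 6.9201
y' = 1.5 − -7.0000·(cos 2.5944 − cos 2.0944) = -0.9779

(6.9201, -0.9779, 2.5944)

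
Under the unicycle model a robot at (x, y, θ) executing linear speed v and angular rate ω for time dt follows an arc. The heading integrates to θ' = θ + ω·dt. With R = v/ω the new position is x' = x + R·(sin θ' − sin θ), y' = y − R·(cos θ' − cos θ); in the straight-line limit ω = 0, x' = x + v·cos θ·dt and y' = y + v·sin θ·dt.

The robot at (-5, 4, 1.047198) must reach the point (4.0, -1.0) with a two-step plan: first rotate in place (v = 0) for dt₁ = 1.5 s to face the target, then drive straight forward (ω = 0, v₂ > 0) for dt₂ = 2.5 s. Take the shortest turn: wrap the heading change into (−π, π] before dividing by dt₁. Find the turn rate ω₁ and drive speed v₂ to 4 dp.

heading to target = atan2(-1−4, 4−-5) = -0.5071
Δθ = wrap(-0.5071 − 1.0472) = -1.5543; ω₁ = Δθ/dt₁ = -1.0362
distance = √((4−-5)² + (-1−4)²) = 10.2956; v₂ = distance/dt₂ = 4.1183

ω₁ = -1.0362, v₂ = 4.1183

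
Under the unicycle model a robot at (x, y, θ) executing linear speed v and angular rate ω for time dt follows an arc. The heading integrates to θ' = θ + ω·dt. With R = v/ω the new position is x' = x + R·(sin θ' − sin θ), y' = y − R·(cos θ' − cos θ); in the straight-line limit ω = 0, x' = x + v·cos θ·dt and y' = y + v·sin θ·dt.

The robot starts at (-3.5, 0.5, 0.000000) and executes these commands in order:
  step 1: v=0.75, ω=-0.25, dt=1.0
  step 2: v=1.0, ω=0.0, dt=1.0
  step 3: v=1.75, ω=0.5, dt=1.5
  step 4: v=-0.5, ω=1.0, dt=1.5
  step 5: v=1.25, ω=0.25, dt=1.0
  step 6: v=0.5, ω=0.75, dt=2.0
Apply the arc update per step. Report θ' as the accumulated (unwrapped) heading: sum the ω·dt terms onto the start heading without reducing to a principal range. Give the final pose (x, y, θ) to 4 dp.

(-1.0158, 1.0205, 3.7500)

step 1: θ'=-0.2500 (R=-3.0000) → pose (-2.7578, 0.4067, -0.2500)
step 2: θ'=-0.2500 (straight) → pose (-1.7889, 0.1593, -0.2500)
step 3: θ'=0.5000 (R=3.5000) → pose (0.7550, 0.4790, 0.5000)
step 4: θ'=2.0000 (R=-0.5000) → pose (0.5401, -0.1679, 2.0000)
step 5: θ'=2.2500 (R=5.0000) → pose (-0.1160, 0.8923, 2.2500)
step 6: θ'=3.7500 (R=0.6667) → pose (-1.0158, 1.0205, 3.7500)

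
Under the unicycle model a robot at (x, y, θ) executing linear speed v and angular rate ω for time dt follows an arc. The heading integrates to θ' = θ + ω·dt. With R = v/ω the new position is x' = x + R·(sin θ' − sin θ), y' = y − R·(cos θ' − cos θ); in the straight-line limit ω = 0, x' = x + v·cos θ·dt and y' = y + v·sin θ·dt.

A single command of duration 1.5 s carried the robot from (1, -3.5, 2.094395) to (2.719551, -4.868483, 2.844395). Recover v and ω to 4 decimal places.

v = -1.5000, ω = 0.5000

Δθ = 2.844395 − 2.094395 = 0.750000
ω = Δθ/dt = 0.750000/1.5 = 0.5000
R = Δx/(sin θ' − sin θ) = -3.0000
v = R·ω = -3.0000·0.5000 = -1.5000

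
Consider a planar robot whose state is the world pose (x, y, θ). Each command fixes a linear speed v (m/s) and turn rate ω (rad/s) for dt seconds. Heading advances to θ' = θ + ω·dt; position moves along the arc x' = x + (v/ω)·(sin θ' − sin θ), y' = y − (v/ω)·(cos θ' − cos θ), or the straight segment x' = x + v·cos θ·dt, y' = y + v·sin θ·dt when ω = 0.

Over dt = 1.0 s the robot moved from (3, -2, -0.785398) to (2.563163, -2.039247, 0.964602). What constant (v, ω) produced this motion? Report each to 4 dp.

Δθ = 0.964602 − -0.785398 = 1.750000
ω = Δθ/dt = 1.750000/1.0 = 1.7500
R = Δx/(sin θ' − sin θ) = -0.2857
v = R·ω = -0.2857·1.7500 = -0.5000

v = -0.5000, ω = 1.7500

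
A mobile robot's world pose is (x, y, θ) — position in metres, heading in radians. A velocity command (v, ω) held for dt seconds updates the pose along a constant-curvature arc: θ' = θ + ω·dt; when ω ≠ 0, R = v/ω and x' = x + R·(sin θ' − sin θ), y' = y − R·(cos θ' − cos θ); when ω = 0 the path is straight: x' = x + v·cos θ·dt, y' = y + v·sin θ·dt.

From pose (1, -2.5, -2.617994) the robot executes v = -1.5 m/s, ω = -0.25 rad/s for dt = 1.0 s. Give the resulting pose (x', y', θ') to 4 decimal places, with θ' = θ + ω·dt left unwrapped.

(2.3788, -1.9193, -2.8680)

θ' = -2.6180 + -0.25·1.0 = -2.8680
R = v/ω = -1.5/-0.25 = 6.0000
x' = 1 + 6.0000·(sin -2.8680 − sin -2.6180) = 2.3788
y' = -2.5 − 6.0000·(cos -2.8680 − cos -2.6180) = -1.9193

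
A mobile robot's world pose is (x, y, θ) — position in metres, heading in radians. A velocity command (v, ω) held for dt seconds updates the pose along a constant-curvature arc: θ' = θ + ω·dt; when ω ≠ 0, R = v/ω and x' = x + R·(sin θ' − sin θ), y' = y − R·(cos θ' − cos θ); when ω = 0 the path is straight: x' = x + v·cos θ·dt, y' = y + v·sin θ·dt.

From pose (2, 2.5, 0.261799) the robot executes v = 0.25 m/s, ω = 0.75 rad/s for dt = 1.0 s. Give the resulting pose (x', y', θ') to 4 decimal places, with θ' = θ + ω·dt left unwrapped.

θ' = 0.2618 + 0.75·1.0 = 1.0118
R = v/ω = 0.25/0.75 = 0.3333
x' = 2 + 0.3333·(sin 1.0118 − sin 0.2618) = 2.1963
y' = 2.5 − 0.3333·(cos 1.0118 − cos 0.2618) = 2.6452

(2.1963, 2.6452, 1.0118)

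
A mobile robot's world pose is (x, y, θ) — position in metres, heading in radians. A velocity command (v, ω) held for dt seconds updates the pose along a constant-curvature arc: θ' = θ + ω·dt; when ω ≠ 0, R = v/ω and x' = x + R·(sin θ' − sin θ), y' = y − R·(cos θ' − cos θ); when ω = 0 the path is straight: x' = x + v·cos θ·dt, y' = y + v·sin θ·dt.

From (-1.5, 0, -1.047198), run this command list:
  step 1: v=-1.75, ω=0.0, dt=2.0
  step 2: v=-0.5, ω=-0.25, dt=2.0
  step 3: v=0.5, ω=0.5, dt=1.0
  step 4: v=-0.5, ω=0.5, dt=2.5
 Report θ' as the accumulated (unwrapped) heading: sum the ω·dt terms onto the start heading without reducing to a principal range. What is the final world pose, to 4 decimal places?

step 1: θ'=-1.0472 (straight) → pose (-3.2500, 3.0311, -1.0472)
step 2: θ'=-1.5472 (R=2.0000) → pose (-3.5174, 3.9839, -1.5472)
step 3: θ'=-1.0472 (R=1.0000) → pose (-3.3837, 3.5075, -1.0472)
step 4: θ'=0.2028 (R=-1.0000) → pose (-4.4511, 3.9870, 0.2028)

(-4.4511, 3.9870, 0.2028)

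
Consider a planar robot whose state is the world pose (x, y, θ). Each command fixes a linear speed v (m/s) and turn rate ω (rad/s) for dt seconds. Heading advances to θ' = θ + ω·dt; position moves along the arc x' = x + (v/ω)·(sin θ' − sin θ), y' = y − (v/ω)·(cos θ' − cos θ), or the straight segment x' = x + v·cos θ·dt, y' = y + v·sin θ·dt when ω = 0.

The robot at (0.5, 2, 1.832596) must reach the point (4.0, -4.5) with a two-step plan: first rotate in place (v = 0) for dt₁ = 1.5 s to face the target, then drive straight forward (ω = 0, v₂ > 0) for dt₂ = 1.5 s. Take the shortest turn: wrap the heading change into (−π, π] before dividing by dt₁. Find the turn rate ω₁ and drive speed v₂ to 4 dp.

heading to target = atan2(-4.5−2, 4−0.5) = -1.0769
Δθ = wrap(-1.0769 − 1.8326) = -2.9095; ω₁ = Δθ/dt₁ = -1.9396
distance = √((4−0.5)² + (-4.5−2)²) = 7.3824; v₂ = distance/dt₂ = 4.9216

ω₁ = -1.9396, v₂ = 4.9216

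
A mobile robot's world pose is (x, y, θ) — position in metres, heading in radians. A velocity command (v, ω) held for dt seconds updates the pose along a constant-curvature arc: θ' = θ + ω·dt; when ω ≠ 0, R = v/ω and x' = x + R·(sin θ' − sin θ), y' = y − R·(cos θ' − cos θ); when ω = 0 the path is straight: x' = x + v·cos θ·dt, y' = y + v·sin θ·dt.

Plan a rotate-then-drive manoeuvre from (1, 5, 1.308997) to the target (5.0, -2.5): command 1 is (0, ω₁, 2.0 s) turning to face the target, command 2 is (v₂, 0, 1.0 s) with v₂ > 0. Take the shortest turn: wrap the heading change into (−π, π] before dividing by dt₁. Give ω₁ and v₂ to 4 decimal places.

heading to target = atan2(-2.5−5, 5−1) = -1.0808
Δθ = wrap(-1.0808 − 1.3090) = -2.3898; ω₁ = Δθ/dt₁ = -1.1949
distance = √((5−1)² + (-2.5−5)²) = 8.5000; v₂ = distance/dt₂ = 8.5000

ω₁ = -1.1949, v₂ = 8.5000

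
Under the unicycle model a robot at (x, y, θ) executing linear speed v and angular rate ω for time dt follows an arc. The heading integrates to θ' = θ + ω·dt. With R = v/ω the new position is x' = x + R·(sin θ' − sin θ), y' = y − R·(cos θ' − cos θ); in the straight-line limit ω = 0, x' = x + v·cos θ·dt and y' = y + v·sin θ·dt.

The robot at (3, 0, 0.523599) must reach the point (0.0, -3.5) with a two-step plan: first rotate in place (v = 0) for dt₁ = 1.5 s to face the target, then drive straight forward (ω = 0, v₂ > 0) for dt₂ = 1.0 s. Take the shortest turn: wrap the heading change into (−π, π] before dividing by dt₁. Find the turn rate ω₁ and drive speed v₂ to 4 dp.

ω₁ = -1.8687, v₂ = 4.6098

heading to target = atan2(-3.5−0, 0−3) = -2.2794
Δθ = wrap(-2.2794 − 0.5236) = -2.8030; ω₁ = Δθ/dt₁ = -1.8687
distance = √((0−3)² + (-3.5−0)²) = 4.6098; v₂ = distance/dt₂ = 4.6098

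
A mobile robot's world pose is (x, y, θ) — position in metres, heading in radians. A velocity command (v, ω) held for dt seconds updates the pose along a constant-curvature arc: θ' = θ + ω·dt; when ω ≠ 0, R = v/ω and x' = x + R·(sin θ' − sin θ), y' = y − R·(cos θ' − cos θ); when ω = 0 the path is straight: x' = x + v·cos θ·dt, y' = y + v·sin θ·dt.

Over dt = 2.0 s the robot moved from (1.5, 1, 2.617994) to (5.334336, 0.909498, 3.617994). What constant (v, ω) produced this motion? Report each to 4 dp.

Δθ = 3.617994 − 2.617994 = 1.000000
ω = Δθ/dt = 1.000000/2.0 = 0.5000
R = Δx/(sin θ' − sin θ) = -4.0000
v = R·ω = -4.0000·0.5000 = -2.0000

v = -2.0000, ω = 0.5000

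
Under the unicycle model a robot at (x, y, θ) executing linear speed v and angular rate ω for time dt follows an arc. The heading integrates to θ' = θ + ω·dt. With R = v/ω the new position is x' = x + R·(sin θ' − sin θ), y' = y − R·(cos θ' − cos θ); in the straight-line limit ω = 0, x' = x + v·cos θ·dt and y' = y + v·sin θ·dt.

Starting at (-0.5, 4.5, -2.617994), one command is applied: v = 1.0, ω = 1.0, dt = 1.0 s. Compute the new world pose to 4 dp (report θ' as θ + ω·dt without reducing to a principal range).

θ' = -2.6180 + 1.0·1.0 = -1.6180
R = v/ω = 1.0/1.0 = 1.0000
x' = -0.5 + 1.0000·(sin -1.6180 − sin -2.6180) = -0.9989
y' = 4.5 − 1.0000·(cos -1.6180 − cos -2.6180) = 3.6812

(-0.9989, 3.6812, -1.6180)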